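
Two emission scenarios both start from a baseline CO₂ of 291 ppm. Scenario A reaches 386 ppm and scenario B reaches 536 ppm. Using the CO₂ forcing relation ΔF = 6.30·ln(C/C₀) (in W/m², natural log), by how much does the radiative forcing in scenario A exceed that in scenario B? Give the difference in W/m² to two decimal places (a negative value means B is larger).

ΔF_A − ΔF_B = -2.07 W/m²

ΔF_A = 6.30 ln(386/291) = 6.30 × 0.28251 = 1.7798 W/m².
ΔF_B = 6.30 ln(536/291) = 6.30 × 0.61081 = 3.8481 W/m².
Difference: 1.7798 − 3.8481 = -2.0683 W/m².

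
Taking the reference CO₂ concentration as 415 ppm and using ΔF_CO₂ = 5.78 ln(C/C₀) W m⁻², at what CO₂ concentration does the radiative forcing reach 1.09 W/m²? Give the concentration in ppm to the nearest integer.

Set 5.78 ln(C/415) = 1.09, so ln(C/415) = 1.09/5.78 = 0.18858.
Then C/415 = e^0.18858 = 1.20753, giving C = 415 × 1.20753 = 501.12 ppm.

C ≈ 501 ppm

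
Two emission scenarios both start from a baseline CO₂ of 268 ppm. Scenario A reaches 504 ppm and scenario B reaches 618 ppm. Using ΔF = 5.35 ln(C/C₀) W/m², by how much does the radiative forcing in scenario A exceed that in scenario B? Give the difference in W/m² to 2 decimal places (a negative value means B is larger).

ΔF_A = 5.35 ln(504/268) = 5.35 × 0.63159 = 3.3790 W/m².
ΔF_B = 5.35 ln(618/268) = 5.35 × 0.83550 = 4.4699 W/m².
Difference: 3.3790 − 4.4699 = -1.0909 W/m².

ΔF_A − ΔF_B = -1.09 W/m²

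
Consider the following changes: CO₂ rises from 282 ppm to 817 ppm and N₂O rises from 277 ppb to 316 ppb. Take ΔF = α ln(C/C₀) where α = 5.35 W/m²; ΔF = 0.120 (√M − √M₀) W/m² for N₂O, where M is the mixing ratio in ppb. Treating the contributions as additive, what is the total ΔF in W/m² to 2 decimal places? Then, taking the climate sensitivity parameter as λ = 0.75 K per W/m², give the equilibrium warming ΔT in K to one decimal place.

ΔF = 5.83 W/m²; ΔT = 4.4 K

CO₂: 5.35 × ln(817/282) = 5.35 × ln(2.89716) = 5.35 × 1.06373 = 5.6910 W/m².
N₂O: 0.120 × (√316 − √277) = 0.120 × (17.7764 − 16.6433) = 0.120 × 1.1331 = 0.1360 W/m².
Total ΔF = 5.6910 + 0.1360 = 5.8270 W/m².
ΔT = λ ΔF = 0.75 × 5.83 = 4.3725 K.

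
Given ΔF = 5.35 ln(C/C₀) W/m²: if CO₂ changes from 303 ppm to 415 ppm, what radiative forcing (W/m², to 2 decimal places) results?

CO₂ absorption bands are partially saturated, so forcing scales with the logarithm of the concentration ratio.
CO₂: 5.35 × ln(415/303) = 5.35 × ln(1.36964) = 5.35 × 0.31455 = 1.6828 W/m².

ΔF = 1.68 W/m²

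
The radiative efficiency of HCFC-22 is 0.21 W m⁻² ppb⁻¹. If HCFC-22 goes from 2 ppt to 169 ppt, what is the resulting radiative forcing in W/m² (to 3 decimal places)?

HCFC-22: Δ = 169 − 2 = 167 ppt = 0.167 ppb; ΔF = 0.21 × 0.167 = 0.0351 W/m².

ΔF = 0.035 W/m²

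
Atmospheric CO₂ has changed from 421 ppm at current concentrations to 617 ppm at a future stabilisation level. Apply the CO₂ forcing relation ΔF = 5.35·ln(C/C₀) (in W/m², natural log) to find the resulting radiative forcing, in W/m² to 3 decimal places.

CO₂: 5.35 × ln(617/421) = 5.35 × ln(1.46556) = 5.35 × 0.38224 = 2.0450 W/m².

ΔF = 2.045 W/m²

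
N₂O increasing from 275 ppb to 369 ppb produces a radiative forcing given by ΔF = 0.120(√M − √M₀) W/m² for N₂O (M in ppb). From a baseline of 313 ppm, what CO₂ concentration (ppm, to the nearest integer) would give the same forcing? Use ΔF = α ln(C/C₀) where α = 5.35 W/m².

N₂O forcing: 0.120 × (√369 − √275) = 0.120 × (19.2094 − 16.5831) = 0.120 × 2.6263 = 0.31516 W/m².
Set 5.35 ln(C/313) = 0.31516: ln(C/313) = 0.31516/5.35 = 0.05891, so C = 313 × e^0.05891 = 313 × 1.06068 = 331.99 ppm.

C ≈ 332 ppm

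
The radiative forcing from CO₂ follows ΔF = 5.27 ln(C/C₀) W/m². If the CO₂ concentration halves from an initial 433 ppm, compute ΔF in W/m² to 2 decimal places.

ΔF = 5.27 × ln(0.5) = 5.27 × -0.69315 = -3.6529 W/m².

ΔF = -3.65 W/m²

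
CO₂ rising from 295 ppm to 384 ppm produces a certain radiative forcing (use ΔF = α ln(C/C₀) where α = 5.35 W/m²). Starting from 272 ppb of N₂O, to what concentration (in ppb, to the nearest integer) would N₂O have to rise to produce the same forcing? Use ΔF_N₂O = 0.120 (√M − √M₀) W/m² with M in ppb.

M ≈ 798 ppb

CO₂ forcing: 5.35 × ln(384/295) = 5.35 × 0.263667 = 1.41062 W/m².
Set 0.120(√M − √272) = 1.41062: √M = 1.41062/0.120 + √272 = 11.7552 + 16.4924 = 28.2476.
M = (28.2476)² = 797.93 ppb.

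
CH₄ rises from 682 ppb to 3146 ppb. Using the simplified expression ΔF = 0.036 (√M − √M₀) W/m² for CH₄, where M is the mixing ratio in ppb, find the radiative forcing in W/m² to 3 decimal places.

CH₄: 0.036 × (√3146 − √682) = 0.036 × (56.0892 − 26.1151) = 0.036 × 29.9741 = 1.0791 W/m².

ΔF = 1.079 W/m²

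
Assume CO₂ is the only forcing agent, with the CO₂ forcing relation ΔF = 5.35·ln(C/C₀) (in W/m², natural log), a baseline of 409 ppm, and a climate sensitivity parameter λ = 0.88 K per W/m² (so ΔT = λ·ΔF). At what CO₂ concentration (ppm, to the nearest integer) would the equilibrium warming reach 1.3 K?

Required forcing: ΔF = ΔT/λ = 1.3/0.88 = 1.4773 W/m².
Then ln(C/409) = ΔF/5.35 = 1.4773/5.35 = 0.27613.
So C = 409 × e^0.27613 = 409 × 1.31802 = 539.07 ppm.

C ≈ 539 ppm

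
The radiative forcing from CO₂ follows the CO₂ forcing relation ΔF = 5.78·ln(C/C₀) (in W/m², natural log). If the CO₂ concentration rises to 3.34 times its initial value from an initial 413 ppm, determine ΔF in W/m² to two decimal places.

ΔF = 6.97 W/m²

ΔF = 5.78 × ln(3.34) = 5.78 × 1.20597 = 6.9705 W/m².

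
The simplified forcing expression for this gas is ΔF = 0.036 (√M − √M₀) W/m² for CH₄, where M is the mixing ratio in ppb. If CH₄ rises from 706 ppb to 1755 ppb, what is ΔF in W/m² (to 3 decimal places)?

CH₄: 0.036 × (√1755 − √706) = 0.036 × (41.8927 − 26.5707) = 0.036 × 15.3220 = 0.5516 W/m².

ΔF = 0.552 W/m²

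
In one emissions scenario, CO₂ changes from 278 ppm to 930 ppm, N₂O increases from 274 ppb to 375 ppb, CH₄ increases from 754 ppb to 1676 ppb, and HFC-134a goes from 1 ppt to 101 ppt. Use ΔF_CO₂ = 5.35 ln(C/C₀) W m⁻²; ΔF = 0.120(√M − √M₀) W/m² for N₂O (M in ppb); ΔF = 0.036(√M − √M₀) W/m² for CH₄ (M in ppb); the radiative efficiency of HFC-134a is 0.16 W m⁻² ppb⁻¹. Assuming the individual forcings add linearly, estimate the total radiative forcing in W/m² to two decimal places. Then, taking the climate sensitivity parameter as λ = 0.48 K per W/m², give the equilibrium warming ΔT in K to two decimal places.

CO₂: 5.35 × ln(930/278) = 5.35 × ln(3.34532) = 5.35 × 1.20756 = 6.4604 W/m².
N₂O: 0.120 × (√375 − √274) = 0.120 × (19.3649 − 16.5529) = 0.120 × 2.8120 = 0.3374 W/m².
CH₄: 0.036 × (√1676 − √754) = 0.036 × (40.9390 − 27.4591) = 0.036 × 13.4799 = 0.4853 W/m².
HFC-134a: Δ = 101 − 1 = 100 ppt = 0.100 ppb; ΔF = 0.16 × 0.100 = 0.0160 W/m².
Total ΔF = 6.4604 + 0.3374 + 0.4853 + 0.0160 = 7.2991 W/m².
ΔT = λ ΔF = 0.48 × 7.30 = 3.5040 K.

ΔF = 7.30 W/m²; ΔT = 3.50 K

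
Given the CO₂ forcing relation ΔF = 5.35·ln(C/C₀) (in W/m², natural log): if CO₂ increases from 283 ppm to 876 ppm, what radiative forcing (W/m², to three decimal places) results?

CO₂: 5.35 × ln(876/283) = 5.35 × ln(3.09541) = 5.35 × 1.12992 = 6.0451 W/m².

ΔF = 6.045 W/m²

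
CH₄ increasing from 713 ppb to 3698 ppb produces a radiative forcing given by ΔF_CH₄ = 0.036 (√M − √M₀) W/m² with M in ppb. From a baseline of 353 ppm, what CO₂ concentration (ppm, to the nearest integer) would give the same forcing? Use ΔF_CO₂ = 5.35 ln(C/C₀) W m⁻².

CH₄ forcing: 0.036 × (√3698 − √713) = 0.036 × (60.8112 − 26.7021) = 0.036 × 34.1091 = 1.22793 W/m².
Set 5.35 ln(C/353) = 1.22793: ln(C/353) = 1.22793/5.35 = 0.22952, so C = 353 × e^0.22952 = 353 × 1.25800 = 444.07 ppm.

C ≈ 444 ppm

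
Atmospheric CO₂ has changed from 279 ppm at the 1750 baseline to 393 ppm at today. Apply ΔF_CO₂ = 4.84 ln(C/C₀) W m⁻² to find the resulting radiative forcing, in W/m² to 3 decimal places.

CO₂ absorption bands are partially saturated, so forcing scales with the logarithm of the concentration ratio.
CO₂: 4.84 × ln(393/279) = 4.84 × ln(1.40860) = 4.84 × 0.34260 = 1.6582 W/m².

ΔF = 1.658 W/m²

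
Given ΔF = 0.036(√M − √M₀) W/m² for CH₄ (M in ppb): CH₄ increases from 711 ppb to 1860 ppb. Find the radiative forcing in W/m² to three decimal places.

CH₄: 0.036 × (√1860 − √711) = 0.036 × (43.1277 − 26.6646) = 0.036 × 16.4631 = 0.5927 W/m².

ΔF = 0.593 W/m²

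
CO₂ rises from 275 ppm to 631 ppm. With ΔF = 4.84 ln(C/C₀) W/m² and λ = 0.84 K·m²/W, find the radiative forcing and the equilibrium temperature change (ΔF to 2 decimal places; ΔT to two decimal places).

CO₂: 4.84 × ln(631/275) = 4.84 × ln(2.29455) = 4.84 × 0.83054 = 4.0198 W/m².
ΔT = λ ΔF = 0.84 × 4.02 = 3.3768 K.

ΔF = 4.02 W/m²; ΔT = 3.38 K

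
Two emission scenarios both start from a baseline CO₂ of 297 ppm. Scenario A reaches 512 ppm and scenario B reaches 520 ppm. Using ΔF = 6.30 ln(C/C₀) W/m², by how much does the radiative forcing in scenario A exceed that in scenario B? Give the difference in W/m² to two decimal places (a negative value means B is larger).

ΔF_A = 6.30 ln(512/297) = 6.30 × 0.54459 = 3.4309 W/m².
ΔF_B = 6.30 ln(520/297) = 6.30 × 0.56010 = 3.5286 W/m².
Difference: 3.4309 − 3.5286 = -0.0977 W/m².
(Equivalently, ΔF_A − ΔF_B = 6.30 ln(512/520) = 6.30 × -0.01550 = -0.0977 W/m².)

ΔF_A − ΔF_B = -0.10 W/m²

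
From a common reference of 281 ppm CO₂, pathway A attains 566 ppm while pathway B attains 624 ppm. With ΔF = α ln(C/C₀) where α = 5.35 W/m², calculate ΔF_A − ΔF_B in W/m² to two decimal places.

ΔF_A − ΔF_B = -0.52 W/m²

ΔF_A = 5.35 ln(566/281) = 5.35 × 0.70024 = 3.7463 W/m².
ΔF_B = 5.35 ln(624/281) = 5.35 × 0.79780 = 4.2682 W/m².
Difference: 3.7463 − 4.2682 = -0.5219 W/m².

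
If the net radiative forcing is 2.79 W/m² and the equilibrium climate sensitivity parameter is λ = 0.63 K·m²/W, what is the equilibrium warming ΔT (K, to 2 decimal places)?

ΔT = λ ΔF = 0.63 × 2.79 = 1.7577 K.

ΔT = 1.76 K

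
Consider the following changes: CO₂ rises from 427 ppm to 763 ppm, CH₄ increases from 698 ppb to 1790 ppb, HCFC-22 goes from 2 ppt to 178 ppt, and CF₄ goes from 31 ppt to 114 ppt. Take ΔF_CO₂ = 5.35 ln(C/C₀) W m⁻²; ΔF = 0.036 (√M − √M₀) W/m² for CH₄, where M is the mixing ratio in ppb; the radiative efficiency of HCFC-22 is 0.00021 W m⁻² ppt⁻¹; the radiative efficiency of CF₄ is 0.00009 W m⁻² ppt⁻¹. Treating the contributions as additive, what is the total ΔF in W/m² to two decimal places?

CO₂: 5.35 × ln(763/427) = 5.35 × ln(1.78689) = 5.35 × 0.58048 = 3.1056 W/m².
CH₄: 0.036 × (√1790 − √698) = 0.036 × (42.3084 − 26.4197) = 0.036 × 15.8887 = 0.5720 W/m².
HCFC-22: ΔF = 0.00021 × (178 − 2) = 0.00021 × 176 = 0.0370 W/m².
CF₄: ΔF = 0.00009 × (114 − 31) = 0.00009 × 83 = 0.0075 W/m².
Total ΔF = 3.1056 + 0.5720 + 0.0370 + 0.0075 = 3.7221 W/m².

ΔF = 3.72 W/m²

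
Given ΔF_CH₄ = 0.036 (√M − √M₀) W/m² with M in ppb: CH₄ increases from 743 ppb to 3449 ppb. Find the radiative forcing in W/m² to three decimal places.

ΔF = 1.133 W/m²

CH₄: 0.036 × (√3449 − √743) = 0.036 × (58.7282 − 27.2580) = 0.036 × 31.4702 = 1.1329 W/m².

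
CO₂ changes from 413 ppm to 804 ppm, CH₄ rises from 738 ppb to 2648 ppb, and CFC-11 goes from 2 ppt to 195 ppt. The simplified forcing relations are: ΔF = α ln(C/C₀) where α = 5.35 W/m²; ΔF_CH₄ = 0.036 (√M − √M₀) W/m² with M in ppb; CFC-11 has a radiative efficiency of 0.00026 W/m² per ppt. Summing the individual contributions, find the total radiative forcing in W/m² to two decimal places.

ΔF = 4.49 W/m²

CO₂: 5.35 × ln(804/413) = 5.35 × ln(1.94673) = 5.35 × 0.66615 = 3.5639 W/m².
CH₄: 0.036 × (√2648 − √738) = 0.036 × (51.4587 − 27.1662) = 0.036 × 24.2925 = 0.8745 W/m².
CFC-11: ΔF = 0.00026 × (195 − 2) = 0.00026 × 193 = 0.0502 W/m².
Total ΔF = 3.5639 + 0.8745 + 0.0502 = 4.4886 W/m².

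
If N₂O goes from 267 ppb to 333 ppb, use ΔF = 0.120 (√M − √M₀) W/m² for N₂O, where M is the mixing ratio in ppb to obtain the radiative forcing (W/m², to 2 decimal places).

N₂O: 0.120 × (√333 − √267) = 0.120 × (18.2483 − 16.3401) = 0.120 × 1.9082 = 0.2290 W/m².

ΔF = 0.23 W/m²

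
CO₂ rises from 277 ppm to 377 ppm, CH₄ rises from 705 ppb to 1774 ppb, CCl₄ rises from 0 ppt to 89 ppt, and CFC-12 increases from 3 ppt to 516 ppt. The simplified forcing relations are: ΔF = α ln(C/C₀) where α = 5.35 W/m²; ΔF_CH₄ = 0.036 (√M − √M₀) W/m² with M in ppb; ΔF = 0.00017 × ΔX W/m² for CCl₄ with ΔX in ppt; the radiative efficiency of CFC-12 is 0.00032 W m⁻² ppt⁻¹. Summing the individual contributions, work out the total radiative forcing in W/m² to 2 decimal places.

CO₂: 5.35 × ln(377/277) = 5.35 × ln(1.36101) = 5.35 × 0.30823 = 1.6490 W/m².
CH₄: 0.036 × (√1774 − √705) = 0.036 × (42.1189 − 26.5518) = 0.036 × 15.5671 = 0.5604 W/m².
CCl₄: ΔF = 0.00017 × (89 − 0) = 0.00017 × 89 = 0.0151 W/m².
CFC-12: ΔF = 0.00032 × (516 − 3) = 0.00032 × 513 = 0.1642 W/m².
Total ΔF = 1.6490 + 0.5604 + 0.0151 + 0.1642 = 2.3887 W/m².

ΔF = 2.39 W/m²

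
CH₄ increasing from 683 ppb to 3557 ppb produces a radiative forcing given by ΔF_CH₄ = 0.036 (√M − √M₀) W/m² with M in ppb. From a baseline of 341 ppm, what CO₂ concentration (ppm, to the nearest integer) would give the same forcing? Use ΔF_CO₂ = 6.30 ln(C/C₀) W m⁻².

CH₄ forcing: 0.036 × (√3557 − √683) = 0.036 × (59.6406 − 26.1343) = 0.036 × 33.5063 = 1.20623 W/m².
Set 6.30 ln(C/341) = 1.20623: ln(C/341) = 1.20623/6.30 = 0.19147, so C = 341 × e^0.19147 = 341 × 1.21103 = 412.96 ppm.

C ≈ 413 ppm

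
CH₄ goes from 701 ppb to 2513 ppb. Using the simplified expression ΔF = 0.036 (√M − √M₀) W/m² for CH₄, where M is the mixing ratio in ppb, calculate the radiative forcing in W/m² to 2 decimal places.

CH₄: 0.036 × (√2513 − √701) = 0.036 × (50.1298 − 26.4764) = 0.036 × 23.6534 = 0.8515 W/m².

ΔF = 0.85 W/m²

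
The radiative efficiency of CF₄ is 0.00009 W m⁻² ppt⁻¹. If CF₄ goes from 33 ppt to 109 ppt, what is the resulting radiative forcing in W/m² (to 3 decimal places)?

ΔF = 0.007 W/m²

CF₄: ΔF = 0.00009 × (109 − 33) = 0.00009 × 76 = 0.0068 W/m².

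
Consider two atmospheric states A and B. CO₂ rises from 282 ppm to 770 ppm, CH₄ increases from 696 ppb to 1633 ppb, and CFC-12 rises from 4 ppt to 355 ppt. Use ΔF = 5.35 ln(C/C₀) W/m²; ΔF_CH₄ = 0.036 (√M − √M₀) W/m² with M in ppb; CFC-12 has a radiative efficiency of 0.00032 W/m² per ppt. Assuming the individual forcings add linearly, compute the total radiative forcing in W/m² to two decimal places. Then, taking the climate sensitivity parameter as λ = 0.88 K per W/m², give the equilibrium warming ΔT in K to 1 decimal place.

CO₂: 5.35 × ln(770/282) = 5.35 × ln(2.73050) = 5.35 × 1.00448 = 5.3740 W/m².
CH₄: 0.036 × (√1633 − √696) = 0.036 × (40.4104 − 26.3818) = 0.036 × 14.0286 = 0.5050 W/m².
CFC-12: ΔF = 0.00032 × (355 − 4) = 0.00032 × 351 = 0.1123 W/m².
Total ΔF = 5.3740 + 0.5050 + 0.1123 = 5.9913 W/m².
ΔT = λ ΔF = 0.88 × 5.99 = 5.2712 K.

ΔF = 5.99 W/m²; ΔT = 5.3 K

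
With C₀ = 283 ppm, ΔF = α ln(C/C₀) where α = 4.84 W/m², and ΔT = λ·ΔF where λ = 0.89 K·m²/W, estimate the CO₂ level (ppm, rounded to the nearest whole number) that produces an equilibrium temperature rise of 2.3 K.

Required forcing: ΔF = ΔT/λ = 2.3/0.89 = 2.5843 W/m².
Then ln(C/283) = ΔF/4.84 = 2.5843/4.84 = 0.53395.
So C = 283 × e^0.53395 = 283 × 1.70566 = 482.70 ppm.

C ≈ 483 ppm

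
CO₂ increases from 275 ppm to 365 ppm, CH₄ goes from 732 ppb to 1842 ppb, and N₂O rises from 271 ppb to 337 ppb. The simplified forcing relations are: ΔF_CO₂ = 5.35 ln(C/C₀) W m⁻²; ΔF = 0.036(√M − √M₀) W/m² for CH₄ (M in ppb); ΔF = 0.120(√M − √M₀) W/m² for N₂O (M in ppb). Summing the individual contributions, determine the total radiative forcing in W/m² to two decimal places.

CO₂: 5.35 × ln(365/275) = 5.35 × ln(1.32727) = 5.35 × 0.28312 = 1.5147 W/m².
CH₄: 0.036 × (√1842 − √732) = 0.036 × (42.9185 − 27.0555) = 0.036 × 15.8630 = 0.5711 W/m².
N₂O: 0.120 × (√337 − √271) = 0.120 × (18.3576 − 16.4621) = 0.120 × 1.8955 = 0.2275 W/m².
Total ΔF = 1.5147 + 0.5711 + 0.2275 = 2.3133 W/m².

ΔF = 2.31 W/m²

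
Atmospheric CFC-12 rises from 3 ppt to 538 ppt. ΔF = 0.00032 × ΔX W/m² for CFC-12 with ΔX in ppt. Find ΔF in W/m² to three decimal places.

ΔF = 0.171 W/m²

CFC-12: ΔF = 0.00032 × (538 − 3) = 0.00032 × 535 = 0.1712 W/m².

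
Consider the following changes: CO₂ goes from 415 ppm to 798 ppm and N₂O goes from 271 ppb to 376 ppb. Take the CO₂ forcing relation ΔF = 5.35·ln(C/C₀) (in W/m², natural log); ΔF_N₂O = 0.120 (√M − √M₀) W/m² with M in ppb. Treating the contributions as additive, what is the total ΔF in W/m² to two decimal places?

ΔF = 3.85 W/m²

CO₂: 5.35 × ln(798/415) = 5.35 × ln(1.92289) = 5.35 × 0.65383 = 3.4980 W/m².
N₂O: 0.120 × (√376 − √271) = 0.120 × (19.3907 − 16.4621) = 0.120 × 2.9286 = 0.3514 W/m².
Total ΔF = 3.4980 + 0.3514 = 3.8494 W/m².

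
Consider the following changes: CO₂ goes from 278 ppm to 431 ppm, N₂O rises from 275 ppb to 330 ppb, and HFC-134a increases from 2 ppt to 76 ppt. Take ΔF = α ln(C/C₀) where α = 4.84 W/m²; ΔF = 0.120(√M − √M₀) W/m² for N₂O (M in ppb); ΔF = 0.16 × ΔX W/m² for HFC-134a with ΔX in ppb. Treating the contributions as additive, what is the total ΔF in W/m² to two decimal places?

ΔF = 2.32 W/m²

CO₂: 4.84 × ln(431/278) = 4.84 × ln(1.55036) = 4.84 × 0.43849 = 2.1223 W/m².
N₂O: 0.120 × (√330 − √275) = 0.120 × (18.1659 − 16.5831) = 0.120 × 1.5828 = 0.1899 W/m².
HFC-134a: Δ = 76 − 2 = 74 ppt = 0.074 ppb; ΔF = 0.16 × 0.074 = 0.0118 W/m².
Total ΔF = 2.1223 + 0.1899 + 0.0118 = 2.3240 W/m².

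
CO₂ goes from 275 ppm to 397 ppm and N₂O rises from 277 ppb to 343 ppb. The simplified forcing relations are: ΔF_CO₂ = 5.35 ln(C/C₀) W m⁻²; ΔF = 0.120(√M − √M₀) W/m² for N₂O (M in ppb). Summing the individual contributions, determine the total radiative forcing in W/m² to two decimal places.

CO₂: 5.35 × ln(397/275) = 5.35 × ln(1.44364) = 5.35 × 0.36717 = 1.9644 W/m².
N₂O: 0.120 × (√343 − √277) = 0.120 × (18.5203 − 16.6433) = 0.120 × 1.8770 = 0.2252 W/m².
Total ΔF = 1.9644 + 0.2252 = 2.1896 W/m².

ΔF = 2.19 W/m²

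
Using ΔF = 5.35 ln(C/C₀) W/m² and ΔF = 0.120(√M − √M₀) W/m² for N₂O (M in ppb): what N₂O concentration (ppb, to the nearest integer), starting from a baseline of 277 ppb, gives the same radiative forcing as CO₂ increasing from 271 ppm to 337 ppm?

M ≈ 695 ppb

CO₂ forcing: 5.35 × ln(337/271) = 5.35 × 0.217964 = 1.16611 W/m².
Set 0.120(√M − √277) = 1.16611: √M = 1.16611/0.120 + √277 = 9.7176 + 16.6433 = 26.3609.
M = (26.3609)² = 694.90 ppb.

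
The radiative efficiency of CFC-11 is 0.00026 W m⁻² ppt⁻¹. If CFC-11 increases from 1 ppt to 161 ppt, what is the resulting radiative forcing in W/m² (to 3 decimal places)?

ΔF = 0.042 W/m²

CFC-11: ΔF = 0.00026 × (161 − 1) = 0.00026 × 160 = 0.0416 W/m².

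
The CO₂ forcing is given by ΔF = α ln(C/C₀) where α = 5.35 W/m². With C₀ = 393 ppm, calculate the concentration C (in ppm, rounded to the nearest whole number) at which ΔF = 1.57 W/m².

Set 5.35 ln(C/393) = 1.57, so ln(C/393) = 1.57/5.35 = 0.29346.
Then C/393 = e^0.29346 = 1.34106, giving C = 393 × 1.34106 = 527.04 ppm.

C ≈ 527 ppm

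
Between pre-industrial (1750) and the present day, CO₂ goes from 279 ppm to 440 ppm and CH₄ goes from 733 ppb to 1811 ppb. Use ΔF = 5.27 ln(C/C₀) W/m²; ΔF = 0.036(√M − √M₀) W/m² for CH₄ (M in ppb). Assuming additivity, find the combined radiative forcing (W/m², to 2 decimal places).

CO₂: 5.27 × ln(440/279) = 5.27 × ln(1.57706) = 5.27 × 0.45556 = 2.4008 W/m².
CH₄: 0.036 × (√1811 − √733) = 0.036 × (42.5558 − 27.0740) = 0.036 × 15.4818 = 0.5573 W/m².
Total ΔF = 2.4008 + 0.5573 = 2.9581 W/m².

ΔF = 2.96 W/m²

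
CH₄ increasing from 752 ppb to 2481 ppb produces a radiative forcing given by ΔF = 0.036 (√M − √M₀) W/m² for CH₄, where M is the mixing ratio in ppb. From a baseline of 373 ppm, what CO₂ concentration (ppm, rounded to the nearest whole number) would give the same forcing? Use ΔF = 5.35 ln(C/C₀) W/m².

C ≈ 434 ppm

CH₄ forcing: 0.036 × (√2481 − √752) = 0.036 × (49.8096 − 27.4226) = 0.036 × 22.3870 = 0.80593 W/m².
Set 5.35 ln(C/373) = 0.80593: ln(C/373) = 0.80593/5.35 = 0.15064, so C = 373 × e^0.15064 = 373 × 1.16258 = 433.64 ppm.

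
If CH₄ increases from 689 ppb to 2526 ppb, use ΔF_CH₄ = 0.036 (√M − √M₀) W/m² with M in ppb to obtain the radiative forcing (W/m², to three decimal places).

CH₄: 0.036 × (√2526 − √689) = 0.036 × (50.2593 − 26.2488) = 0.036 × 24.0105 = 0.8644 W/m².

ΔF = 0.864 W/m²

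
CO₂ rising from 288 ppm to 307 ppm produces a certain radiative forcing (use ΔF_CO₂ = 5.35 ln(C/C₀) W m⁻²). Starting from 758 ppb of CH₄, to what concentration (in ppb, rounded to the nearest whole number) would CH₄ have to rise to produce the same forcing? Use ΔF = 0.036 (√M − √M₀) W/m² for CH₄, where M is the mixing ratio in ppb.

CO₂ forcing: 5.35 × ln(307/288) = 5.35 × 0.063887 = 0.34180 W/m².
Set 0.036(√M − √758) = 0.34180: √M = 0.34180/0.036 + √758 = 9.4944 + 27.5318 = 37.0262.
M = (37.0262)² = 1370.94 ppb.

M ≈ 1371 ppb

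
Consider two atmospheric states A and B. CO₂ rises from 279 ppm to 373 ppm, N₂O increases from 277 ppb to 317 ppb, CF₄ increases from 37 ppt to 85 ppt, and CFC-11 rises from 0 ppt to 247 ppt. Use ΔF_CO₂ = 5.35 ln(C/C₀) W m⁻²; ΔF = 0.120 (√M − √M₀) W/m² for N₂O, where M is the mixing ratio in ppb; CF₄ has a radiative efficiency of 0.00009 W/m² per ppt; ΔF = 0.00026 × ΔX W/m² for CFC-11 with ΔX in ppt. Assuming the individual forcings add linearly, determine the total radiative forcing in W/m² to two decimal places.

ΔF = 1.76 W/m²

CO₂: 5.35 × ln(373/279) = 5.35 × ln(1.33692) = 5.35 × 0.29037 = 1.5535 W/m².
N₂O: 0.120 × (√317 − √277) = 0.120 × (17.8045 − 16.6433) = 0.120 × 1.1612 = 0.1393 W/m².
CF₄: ΔF = 0.00009 × (85 − 37) = 0.00009 × 48 = 0.0043 W/m².
CFC-11: ΔF = 0.00026 × (247 − 0) = 0.00026 × 247 = 0.0642 W/m².
Total ΔF = 1.5535 + 0.1393 + 0.0043 + 0.0642 = 1.7613 W/m².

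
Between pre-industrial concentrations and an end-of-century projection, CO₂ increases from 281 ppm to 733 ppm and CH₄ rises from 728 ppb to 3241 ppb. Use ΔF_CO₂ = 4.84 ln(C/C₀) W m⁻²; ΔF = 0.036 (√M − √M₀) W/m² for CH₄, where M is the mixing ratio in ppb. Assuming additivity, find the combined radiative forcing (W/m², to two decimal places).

CO₂: 4.84 × ln(733/281) = 4.84 × ln(2.60854) = 4.84 × 0.95879 = 4.6405 W/m².
CH₄: 0.036 × (√3241 − √728) = 0.036 × (56.9298 − 26.9815) = 0.036 × 29.9483 = 1.0781 W/m².
Total ΔF = 4.6405 + 1.0781 = 5.7186 W/m².

ΔF = 5.72 W/m²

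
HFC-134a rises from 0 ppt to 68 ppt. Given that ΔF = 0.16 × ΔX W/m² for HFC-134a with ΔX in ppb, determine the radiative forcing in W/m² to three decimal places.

ΔF = 0.011 W/m²

HFC-134a: Δ = 68 − 0 = 68 ppt = 0.068 ppb; ΔF = 0.16 × 0.068 = 0.0109 W/m².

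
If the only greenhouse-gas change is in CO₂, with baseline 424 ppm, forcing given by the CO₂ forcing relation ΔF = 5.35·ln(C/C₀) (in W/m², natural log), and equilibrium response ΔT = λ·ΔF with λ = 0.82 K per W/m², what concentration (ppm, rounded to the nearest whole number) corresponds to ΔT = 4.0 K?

Required forcing: ΔF = ΔT/λ = 4.0/0.82 = 4.8780 W/m².
Then ln(C/424) = ΔF/5.35 = 4.8780/5.35 = 0.91178.
So C = 424 × e^0.91178 = 424 × 2.48875 = 1055.23 ppm.

C ≈ 1055 ppm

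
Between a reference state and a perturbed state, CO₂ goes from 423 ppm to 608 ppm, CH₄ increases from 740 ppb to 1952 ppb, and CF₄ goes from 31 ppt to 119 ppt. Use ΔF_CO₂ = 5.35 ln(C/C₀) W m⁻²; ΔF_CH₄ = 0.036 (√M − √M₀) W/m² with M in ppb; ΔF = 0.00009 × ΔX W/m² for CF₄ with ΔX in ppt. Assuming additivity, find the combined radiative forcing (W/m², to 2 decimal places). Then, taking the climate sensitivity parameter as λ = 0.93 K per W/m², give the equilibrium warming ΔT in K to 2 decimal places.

ΔF = 2.56 W/m²; ΔT = 2.38 K

CO₂: 5.35 × ln(608/423) = 5.35 × ln(1.43735) = 5.35 × 0.36280 = 1.9410 W/m².
CH₄: 0.036 × (√1952 − √740) = 0.036 × (44.1814 − 27.2029) = 0.036 × 16.9785 = 0.6112 W/m².
CF₄: ΔF = 0.00009 × (119 − 31) = 0.00009 × 88 = 0.0079 W/m².
Total ΔF = 1.9410 + 0.6112 + 0.0079 = 2.5601 W/m².
ΔT = λ ΔF = 0.93 × 2.56 = 2.3808 K.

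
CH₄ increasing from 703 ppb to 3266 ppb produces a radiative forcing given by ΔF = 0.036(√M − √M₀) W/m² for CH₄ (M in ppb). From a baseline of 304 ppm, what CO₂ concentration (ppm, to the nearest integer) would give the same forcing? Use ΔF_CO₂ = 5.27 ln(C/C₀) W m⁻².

CH₄ forcing: 0.036 × (√3266 − √703) = 0.036 × (57.1489 − 26.5141) = 0.036 × 30.6348 = 1.10285 W/m².
Set 5.27 ln(C/304) = 1.10285: ln(C/304) = 1.10285/5.27 = 0.20927, so C = 304 × e^0.20927 = 304 × 1.23278 = 374.77 ppm.

C ≈ 375 ppm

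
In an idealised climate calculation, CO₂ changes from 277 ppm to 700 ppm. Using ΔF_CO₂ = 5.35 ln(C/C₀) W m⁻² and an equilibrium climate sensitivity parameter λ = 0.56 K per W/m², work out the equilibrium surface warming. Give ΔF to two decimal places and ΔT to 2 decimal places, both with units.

ΔF = 4.96 W/m²; ΔT = 2.78 K

CO₂: 5.35 × ln(700/277) = 5.35 × ln(2.52708) = 5.35 × 0.92706 = 4.9598 W/m².
ΔT = λ ΔF = 0.56 × 4.96 = 2.7776 K.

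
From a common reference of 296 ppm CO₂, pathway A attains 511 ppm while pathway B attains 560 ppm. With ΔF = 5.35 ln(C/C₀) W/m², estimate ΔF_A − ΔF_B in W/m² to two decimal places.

ΔF_A − ΔF_B = -0.49 W/m²

ΔF_A = 5.35 ln(511/296) = 5.35 × 0.54601 = 2.9212 W/m².
ΔF_B = 5.35 ln(560/296) = 5.35 × 0.63758 = 3.4111 W/m².
Difference: 2.9212 − 3.4111 = -0.4899 W/m².
(Equivalently, ΔF_A − ΔF_B = 5.35 ln(511/560) = 5.35 × -0.09157 = -0.4899 W/m².)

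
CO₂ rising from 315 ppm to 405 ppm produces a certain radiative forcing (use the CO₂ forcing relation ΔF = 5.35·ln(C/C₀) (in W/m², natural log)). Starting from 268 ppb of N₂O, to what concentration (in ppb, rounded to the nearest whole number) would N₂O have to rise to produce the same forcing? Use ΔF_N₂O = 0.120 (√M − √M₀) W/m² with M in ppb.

M ≈ 760 ppb

CO₂ forcing: 5.35 × ln(405/315) = 5.35 × 0.251314 = 1.34453 W/m².
Set 0.120(√M − √268) = 1.34453: √M = 1.34453/0.120 + √268 = 11.2044 + 16.3707 = 27.5751.
M = (27.5751)² = 760.39 ppb.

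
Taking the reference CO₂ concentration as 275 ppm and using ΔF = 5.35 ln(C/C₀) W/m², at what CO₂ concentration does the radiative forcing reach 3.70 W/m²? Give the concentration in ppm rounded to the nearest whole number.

Set 5.35 ln(C/275) = 3.70, so ln(C/275) = 3.70/5.35 = 0.69159.
Then C/275 = e^0.69159 = 1.99689, giving C = 275 × 1.99689 = 549.14 ppm.

C ≈ 549 ppm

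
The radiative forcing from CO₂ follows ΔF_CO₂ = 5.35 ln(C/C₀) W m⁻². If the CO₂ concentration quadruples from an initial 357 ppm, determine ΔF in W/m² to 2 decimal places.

ΔF = 7.42 W/m²

Because the forcing depends only on the ratio C/C₀, the initial concentration does not enter.
ΔF = 5.35 × ln(4) = 5.35 × 1.38629 = 7.4167 W/m².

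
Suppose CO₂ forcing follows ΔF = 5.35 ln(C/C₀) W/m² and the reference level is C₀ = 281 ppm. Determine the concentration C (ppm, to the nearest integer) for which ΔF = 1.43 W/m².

C ≈ 367 ppm

Set 5.35 ln(C/281) = 1.43, so ln(C/281) = 1.43/5.35 = 0.26729.
Then C/281 = e^0.26729 = 1.30642, giving C = 281 × 1.30642 = 367.10 ppm.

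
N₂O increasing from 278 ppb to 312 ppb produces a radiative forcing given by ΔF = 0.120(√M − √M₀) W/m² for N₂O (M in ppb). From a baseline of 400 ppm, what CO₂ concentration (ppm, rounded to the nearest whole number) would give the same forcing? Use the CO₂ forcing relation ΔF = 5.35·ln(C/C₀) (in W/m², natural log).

C ≈ 409 ppm

N₂O forcing: 0.120 × (√312 − √278) = 0.120 × (17.6635 − 16.6733) = 0.120 × 0.9902 = 0.11882 W/m².
Set 5.35 ln(C/400) = 0.11882: ln(C/400) = 0.11882/5.35 = 0.02221, so C = 400 × e^0.02221 = 400 × 1.02246 = 408.98 ppm.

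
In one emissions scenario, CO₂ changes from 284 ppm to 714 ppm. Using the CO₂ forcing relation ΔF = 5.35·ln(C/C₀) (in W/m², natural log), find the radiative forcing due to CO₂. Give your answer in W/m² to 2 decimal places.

CO₂: 5.35 × ln(714/284) = 5.35 × ln(2.51408) = 5.35 × 0.92191 = 4.9322 W/m².

ΔF = 4.93 W/m²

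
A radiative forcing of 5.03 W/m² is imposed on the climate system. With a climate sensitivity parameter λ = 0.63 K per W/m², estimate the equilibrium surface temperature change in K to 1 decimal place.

ΔT = 3.2 K

ΔT = λ ΔF = 0.63 × 5.03 = 3.1689 K.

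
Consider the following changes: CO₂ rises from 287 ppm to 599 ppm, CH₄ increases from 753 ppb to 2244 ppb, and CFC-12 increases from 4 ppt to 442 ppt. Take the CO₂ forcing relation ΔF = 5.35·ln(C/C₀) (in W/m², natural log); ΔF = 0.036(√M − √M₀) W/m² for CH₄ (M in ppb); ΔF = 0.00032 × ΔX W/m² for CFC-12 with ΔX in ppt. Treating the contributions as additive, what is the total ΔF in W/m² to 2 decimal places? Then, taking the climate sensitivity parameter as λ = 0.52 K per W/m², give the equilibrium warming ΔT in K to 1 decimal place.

ΔF = 4.79 W/m²; ΔT = 2.5 K

CO₂: 5.35 × ln(599/287) = 5.35 × ln(2.08711) = 5.35 × 0.73578 = 3.9364 W/m².
CH₄: 0.036 × (√2244 − √753) = 0.036 × (47.3709 − 27.4408) = 0.036 × 19.9301 = 0.7175 W/m².
CFC-12: ΔF = 0.00032 × (442 − 4) = 0.00032 × 438 = 0.1402 W/m².
Total ΔF = 3.9364 + 0.7175 + 0.1402 = 4.7941 W/m².
ΔT = λ ΔF = 0.52 × 4.79 = 2.4908 K.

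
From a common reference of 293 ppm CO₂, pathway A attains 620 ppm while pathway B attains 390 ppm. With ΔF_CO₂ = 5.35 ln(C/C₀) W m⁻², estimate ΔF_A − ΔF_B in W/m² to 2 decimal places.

ΔF_A − ΔF_B = 2.48 W/m²

ΔF_A = 5.35 ln(620/293) = 5.35 × 0.74955 = 4.0101 W/m².
ΔF_B = 5.35 ln(390/293) = 5.35 × 0.28597 = 1.5299 W/m².
Difference: 4.0101 − 1.5299 = 2.4802 W/m².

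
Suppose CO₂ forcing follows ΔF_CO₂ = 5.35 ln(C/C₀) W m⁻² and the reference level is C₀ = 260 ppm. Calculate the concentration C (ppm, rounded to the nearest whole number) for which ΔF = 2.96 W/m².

C ≈ 452 ppm

Set 5.35 ln(C/260) = 2.96, so ln(C/260) = 2.96/5.35 = 0.55327.
Then C/260 = e^0.55327 = 1.73893, giving C = 260 × 1.73893 = 452.12 ppm.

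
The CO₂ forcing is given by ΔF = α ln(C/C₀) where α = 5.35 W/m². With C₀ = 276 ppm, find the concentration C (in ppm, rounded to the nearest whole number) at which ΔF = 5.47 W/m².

C ≈ 767 ppm

Set 5.35 ln(C/276) = 5.47, so ln(C/276) = 5.47/5.35 = 1.02243.
Then C/276 = e^1.02243 = 2.77994, giving C = 276 × 2.77994 = 767.26 ppm.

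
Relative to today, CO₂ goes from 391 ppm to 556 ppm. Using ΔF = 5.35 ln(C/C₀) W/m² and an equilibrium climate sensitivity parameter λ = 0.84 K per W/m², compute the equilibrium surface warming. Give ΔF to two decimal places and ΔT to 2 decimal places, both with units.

ΔF = 1.88 W/m²; ΔT = 1.58 K

CO₂: 5.35 × ln(556/391) = 5.35 × ln(1.42199) = 5.35 × 0.35206 = 1.8835 W/m².
ΔT = λ ΔF = 0.84 × 1.88 = 1.5792 K.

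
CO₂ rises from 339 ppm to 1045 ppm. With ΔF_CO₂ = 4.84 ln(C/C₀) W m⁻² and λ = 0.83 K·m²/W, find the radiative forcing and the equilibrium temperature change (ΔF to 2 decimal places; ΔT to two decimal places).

ΔF = 5.45 W/m²; ΔT = 4.52 K

CO₂: 4.84 × ln(1045/339) = 4.84 × ln(3.08260) = 4.84 × 1.12577 = 5.4487 W/m².
ΔT = λ ΔF = 0.83 × 5.45 = 4.5235 K.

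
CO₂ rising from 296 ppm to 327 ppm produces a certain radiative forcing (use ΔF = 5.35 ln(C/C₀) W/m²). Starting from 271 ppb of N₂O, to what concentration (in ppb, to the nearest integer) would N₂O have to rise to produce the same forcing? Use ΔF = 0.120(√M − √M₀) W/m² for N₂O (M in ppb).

M ≈ 437 ppb

CO₂ forcing: 5.35 × ln(327/296) = 5.35 × 0.099601 = 0.53287 W/m².
Set 0.120(√M − √271) = 0.53287: √M = 0.53287/0.120 + √271 = 4.4406 + 16.4621 = 20.9027.
M = (20.9027)² = 436.92 ppb.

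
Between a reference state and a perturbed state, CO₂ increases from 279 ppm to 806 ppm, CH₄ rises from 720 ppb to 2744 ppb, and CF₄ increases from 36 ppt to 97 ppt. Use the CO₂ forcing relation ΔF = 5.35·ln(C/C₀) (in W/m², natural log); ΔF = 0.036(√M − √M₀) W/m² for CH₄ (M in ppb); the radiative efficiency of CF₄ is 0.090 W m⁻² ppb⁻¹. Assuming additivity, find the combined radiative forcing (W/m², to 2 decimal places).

CO₂: 5.35 × ln(806/279) = 5.35 × ln(2.88889) = 5.35 × 1.06087 = 5.6757 W/m².
CH₄: 0.036 × (√2744 − √720) = 0.036 × (52.3832 − 26.8328) = 0.036 × 25.5504 = 0.9198 W/m².
CF₄: Δ = 97 − 36 = 61 ppt = 0.061 ppb; ΔF = 0.090 × 0.061 = 0.0055 W/m².
Total ΔF = 5.6757 + 0.9198 + 0.0055 = 6.6010 W/m².

ΔF = 6.60 W/m²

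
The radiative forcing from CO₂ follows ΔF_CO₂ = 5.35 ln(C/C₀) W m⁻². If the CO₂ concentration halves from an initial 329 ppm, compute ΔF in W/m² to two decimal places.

ΔF = 5.35 × ln(0.5) = 5.35 × -0.69315 = -3.7084 W/m².

ΔF = -3.71 W/m²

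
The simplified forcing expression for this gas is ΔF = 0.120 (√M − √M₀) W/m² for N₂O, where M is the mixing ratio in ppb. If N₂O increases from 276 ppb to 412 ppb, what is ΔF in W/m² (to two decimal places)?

ΔF = 0.44 W/m²

N₂O: 0.120 × (√412 − √276) = 0.120 × (20.2978 − 16.6132) = 0.120 × 3.6846 = 0.4422 W/m².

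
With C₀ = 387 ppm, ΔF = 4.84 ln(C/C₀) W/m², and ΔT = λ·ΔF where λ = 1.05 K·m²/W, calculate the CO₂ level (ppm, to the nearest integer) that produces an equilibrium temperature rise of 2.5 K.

Required forcing: ΔF = ΔT/λ = 2.5/1.05 = 2.3810 W/m².
Then ln(C/387) = ΔF/4.84 = 2.3810/4.84 = 0.49194.
So C = 387 × e^0.49194 = 387 × 1.63549 = 632.93 ppm.

C ≈ 633 ppm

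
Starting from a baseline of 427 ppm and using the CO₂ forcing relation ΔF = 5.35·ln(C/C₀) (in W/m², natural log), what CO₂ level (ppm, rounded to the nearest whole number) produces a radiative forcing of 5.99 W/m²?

C ≈ 1308 ppm

Set 5.35 ln(C/427) = 5.99, so ln(C/427) = 5.99/5.35 = 1.11963.
Then C/427 = e^1.11963 = 3.06372, giving C = 427 × 3.06372 = 1308.21 ppm.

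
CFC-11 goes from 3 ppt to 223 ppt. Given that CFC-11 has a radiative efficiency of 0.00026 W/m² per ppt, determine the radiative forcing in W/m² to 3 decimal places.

ΔF = 0.057 W/m²

CFC-11: ΔF = 0.00026 × (223 − 3) = 0.00026 × 220 = 0.0572 W/m².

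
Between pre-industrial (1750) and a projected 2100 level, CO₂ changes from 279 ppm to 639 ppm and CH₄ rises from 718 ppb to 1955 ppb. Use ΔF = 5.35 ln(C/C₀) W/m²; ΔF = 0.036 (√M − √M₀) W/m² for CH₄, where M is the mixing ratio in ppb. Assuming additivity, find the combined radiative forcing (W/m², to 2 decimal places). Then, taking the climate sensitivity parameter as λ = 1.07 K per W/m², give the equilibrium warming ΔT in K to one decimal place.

CO₂: 5.35 × ln(639/279) = 5.35 × ln(2.29032) = 5.35 × 0.82869 = 4.4335 W/m².
CH₄: 0.036 × (√1955 − √718) = 0.036 × (44.2154 − 26.7955) = 0.036 × 17.4199 = 0.6271 W/m².
Total ΔF = 4.4335 + 0.6271 = 5.0606 W/m².
ΔT = λ ΔF = 1.07 × 5.06 = 5.4142 K.

ΔF = 5.06 W/m²; ΔT = 5.4 K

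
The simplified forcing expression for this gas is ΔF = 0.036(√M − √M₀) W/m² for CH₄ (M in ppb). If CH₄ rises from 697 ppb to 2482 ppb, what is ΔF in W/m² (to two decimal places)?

CH₄: 0.036 × (√2482 − √697) = 0.036 × (49.8197 − 26.4008) = 0.036 × 23.4189 = 0.8431 W/m².

ΔF = 0.84 W/m²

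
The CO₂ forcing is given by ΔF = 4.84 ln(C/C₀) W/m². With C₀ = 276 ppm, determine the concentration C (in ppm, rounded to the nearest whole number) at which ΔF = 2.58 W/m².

C ≈ 470 ppm

Set 4.84 ln(C/276) = 2.58, so ln(C/276) = 2.58/4.84 = 0.53306.
Then C/276 = e^0.53306 = 1.70414, giving C = 276 × 1.70414 = 470.34 ppm.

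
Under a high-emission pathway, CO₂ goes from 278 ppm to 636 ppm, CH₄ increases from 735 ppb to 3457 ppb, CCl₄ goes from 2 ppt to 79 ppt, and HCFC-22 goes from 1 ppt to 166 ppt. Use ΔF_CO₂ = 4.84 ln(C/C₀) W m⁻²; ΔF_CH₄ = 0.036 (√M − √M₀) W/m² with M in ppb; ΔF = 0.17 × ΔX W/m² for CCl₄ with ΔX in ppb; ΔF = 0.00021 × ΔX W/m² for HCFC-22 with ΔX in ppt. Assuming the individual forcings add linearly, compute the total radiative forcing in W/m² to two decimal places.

CO₂: 4.84 × ln(636/278) = 4.84 × ln(2.28777) = 4.84 × 0.82758 = 4.0055 W/m².
CH₄: 0.036 × (√3457 − √735) = 0.036 × (58.7963 − 27.1109) = 0.036 × 31.6854 = 1.1407 W/m².
CCl₄: Δ = 79 − 2 = 77 ppt = 0.077 ppb; ΔF = 0.17 × 0.077 = 0.0131 W/m².
HCFC-22: ΔF = 0.00021 × (166 − 1) = 0.00021 × 165 = 0.0347 W/m².
Total ΔF = 4.0055 + 1.1407 + 0.0131 + 0.0347 = 5.1940 W/m².

ΔF = 5.19 W/m²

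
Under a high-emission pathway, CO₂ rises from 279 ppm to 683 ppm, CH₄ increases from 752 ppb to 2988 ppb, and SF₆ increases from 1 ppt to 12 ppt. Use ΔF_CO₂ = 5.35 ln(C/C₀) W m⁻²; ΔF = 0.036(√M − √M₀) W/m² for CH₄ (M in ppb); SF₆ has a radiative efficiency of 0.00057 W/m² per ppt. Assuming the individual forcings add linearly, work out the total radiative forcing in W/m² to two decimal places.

ΔF = 5.78 W/m²

CO₂: 5.35 × ln(683/279) = 5.35 × ln(2.44803) = 5.35 × 0.89528 = 4.7897 W/m².
CH₄: 0.036 × (√2988 − √752) = 0.036 × (54.6626 − 27.4226) = 0.036 × 27.2400 = 0.9806 W/m².
SF₆: ΔF = 0.00057 × (12 − 1) = 0.00057 × 11 = 0.0063 W/m².
Total ΔF = 4.7897 + 0.9806 + 0.0063 = 5.7766 W/m².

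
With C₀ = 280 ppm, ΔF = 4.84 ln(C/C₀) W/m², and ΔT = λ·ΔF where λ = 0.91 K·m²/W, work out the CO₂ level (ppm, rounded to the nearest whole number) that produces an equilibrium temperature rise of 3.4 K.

Required forcing: ΔF = ΔT/λ = 3.4/0.91 = 3.7363 W/m².
Then ln(C/280) = ΔF/4.84 = 3.7363/4.84 = 0.77196.
So C = 280 × e^0.77196 = 280 × 2.16400 = 605.92 ppm.

C ≈ 606 ppm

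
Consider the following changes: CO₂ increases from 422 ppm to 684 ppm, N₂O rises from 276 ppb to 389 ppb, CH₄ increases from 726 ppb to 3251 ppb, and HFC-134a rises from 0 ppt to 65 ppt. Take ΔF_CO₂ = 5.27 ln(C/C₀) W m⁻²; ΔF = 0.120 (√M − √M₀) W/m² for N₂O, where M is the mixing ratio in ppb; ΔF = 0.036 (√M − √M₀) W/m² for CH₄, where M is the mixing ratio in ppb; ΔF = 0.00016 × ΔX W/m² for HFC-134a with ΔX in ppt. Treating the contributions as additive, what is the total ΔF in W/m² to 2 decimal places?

ΔF = 4.01 W/m²

CO₂: 5.27 × ln(684/422) = 5.27 × ln(1.62085) = 5.27 × 0.48295 = 2.5451 W/m².
N₂O: 0.120 × (√389 − √276) = 0.120 × (19.7231 − 16.6132) = 0.120 × 3.1099 = 0.3732 W/m².
CH₄: 0.036 × (√3251 − √726) = 0.036 × (57.0175 − 26.9444) = 0.036 × 30.0731 = 1.0826 W/m².
HFC-134a: ΔF = 0.00016 × (65 − 0) = 0.00016 × 65 = 0.0104 W/m².
Total ΔF = 2.5451 + 0.3732 + 1.0826 + 0.0104 = 4.0113 W/m².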